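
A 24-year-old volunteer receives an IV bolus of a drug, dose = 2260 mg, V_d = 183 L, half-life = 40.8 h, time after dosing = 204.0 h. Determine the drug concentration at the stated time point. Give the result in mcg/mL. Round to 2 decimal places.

C₀ = Dose / Vd = 2260 / 183 = 12.35 mg/L
k = ln2 / t½ = 0.693147 / 40.8 = 0.01699 h⁻¹
t / t½ = 204.0 / 40.8 = 5 half-lives
C = C₀ × (1/2)^5 = 12.35 × 0.03125 = 0.3859 mg/L
(0.3859 mg/L = 0.3859 mcg/mL)

0.39 mcg/mL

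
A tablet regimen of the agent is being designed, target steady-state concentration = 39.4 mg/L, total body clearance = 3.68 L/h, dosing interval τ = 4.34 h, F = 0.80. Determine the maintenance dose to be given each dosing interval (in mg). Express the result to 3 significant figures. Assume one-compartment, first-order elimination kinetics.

At steady state, F × (Dose/τ) = Css × CL.
Dose = Css × CL × τ / F = 39.4 × 3.680 × 4.34 / 0.80 = 786.6 mg

787 mg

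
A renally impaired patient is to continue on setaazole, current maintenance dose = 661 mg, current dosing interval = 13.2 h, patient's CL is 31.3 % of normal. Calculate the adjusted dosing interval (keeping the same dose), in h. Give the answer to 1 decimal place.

To keep the same average steady-state level, dosing rate must scale with clearance.
CL ratio = 31.3 / 100 = 0.3130
New interval (same dose) = 13.2 / 0.3130 = 42.17 h

42.2 h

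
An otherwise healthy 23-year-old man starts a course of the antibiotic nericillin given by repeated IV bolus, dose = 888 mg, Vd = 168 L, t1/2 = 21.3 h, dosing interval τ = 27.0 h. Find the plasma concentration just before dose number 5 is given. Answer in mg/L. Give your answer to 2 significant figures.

3.6 mg/L

C₀ per dose = Dose / Vd = 888 / 168 = 5.286 mg/L
k = ln2 / t½ = 0.693147 / 21.3 = 0.03254 h⁻¹
Fraction remaining after one interval: r = e^(−kτ) = e^(−0.03254 × 27.0) = 0.4154
Before dose 5, 4 doses have been given (aged 1τ, 2τ, 3τ, 4τ).
C_trough = C₀ × (r + r² + … + r^4) = C₀ × r(1−r^4)/(1−r)
        = 5.286 × 0.4154 × (1 − 0.02978) / (1 − 0.4154) = 3.644 mg/L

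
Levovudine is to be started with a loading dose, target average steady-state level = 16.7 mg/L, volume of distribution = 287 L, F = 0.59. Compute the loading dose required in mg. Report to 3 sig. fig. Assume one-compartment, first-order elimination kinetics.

8120 mg

LD = Css × Vd / F = 16.7 × 287 / 0.59 = 8124 mg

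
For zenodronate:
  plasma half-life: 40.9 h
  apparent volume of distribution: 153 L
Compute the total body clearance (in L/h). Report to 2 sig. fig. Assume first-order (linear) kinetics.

2.6 L/h

k = ln2 / t½ = 0.693147 / 40.9 = 0.01695 h⁻¹
CL = k × Vd = 0.01695 × 153 = 2.593 L/h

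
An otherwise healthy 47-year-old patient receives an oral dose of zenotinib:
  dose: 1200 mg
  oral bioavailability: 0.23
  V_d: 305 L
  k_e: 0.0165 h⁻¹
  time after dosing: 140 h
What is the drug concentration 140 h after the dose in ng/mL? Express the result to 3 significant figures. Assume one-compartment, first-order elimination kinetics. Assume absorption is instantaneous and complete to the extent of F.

Amount reaching circulation = F × Dose = 0.23 × 1200 = 276.0 mg
C₀ = F·Dose / Vd = 276.0 / 305 = 0.9049 mg/L
C = C₀ · e^(−k·t) = 0.9049 × e^(−0.01650 × 140)
  = 0.9049 × 0.09926 = 0.08982 mg/L
Convert: 0.08982 mg/L × 1000 = 89.82 ng/mL

89.8 ng/mL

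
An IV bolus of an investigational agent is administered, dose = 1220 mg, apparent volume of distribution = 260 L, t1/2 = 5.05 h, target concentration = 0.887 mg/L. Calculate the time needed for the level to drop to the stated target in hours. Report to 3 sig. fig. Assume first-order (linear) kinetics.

12.1 h

C₀ = Dose / Vd = 1220 / 260 = 4.692 mg/L
k = ln2 / t½ = 0.693147 / 5.05 = 0.1373 h⁻¹
t = ln(C₀ / C) / k = ln(4.692 / 0.887) / 0.1373
  = ln(5.290) / 0.1373 = 1.666 / 0.1373 = 12.13 h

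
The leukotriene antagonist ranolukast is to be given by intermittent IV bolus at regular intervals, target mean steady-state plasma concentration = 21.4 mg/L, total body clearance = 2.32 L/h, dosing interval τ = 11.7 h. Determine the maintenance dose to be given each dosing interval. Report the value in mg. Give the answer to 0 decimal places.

At steady state, Dose/τ = Css × CL.
Dose = Css × CL × τ = 21.4 × 2.320 × 11.7 = 580.9 mg

581 mg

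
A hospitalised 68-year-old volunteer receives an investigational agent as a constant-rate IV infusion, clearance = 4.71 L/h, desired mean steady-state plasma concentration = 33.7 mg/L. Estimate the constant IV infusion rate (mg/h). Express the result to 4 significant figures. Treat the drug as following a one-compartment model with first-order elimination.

At steady state, infusion rate R₀ = Css × CL = 33.7 × 4.710 = 158.7 mg/h

158.7 mg/h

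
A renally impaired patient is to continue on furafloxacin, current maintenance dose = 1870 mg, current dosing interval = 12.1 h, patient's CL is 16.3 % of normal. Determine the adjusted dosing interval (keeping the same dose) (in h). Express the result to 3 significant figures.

74.2 h

To keep the same average steady-state level, dosing rate must scale with clearance.
CL ratio = 16.3 / 100 = 0.1630
New interval (same dose) = 12.1 / 0.1630 = 74.23 h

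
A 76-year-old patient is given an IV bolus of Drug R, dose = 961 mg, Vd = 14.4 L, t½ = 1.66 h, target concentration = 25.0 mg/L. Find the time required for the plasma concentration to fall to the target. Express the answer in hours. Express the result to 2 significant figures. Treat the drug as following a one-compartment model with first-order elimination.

C₀ = Dose / Vd = 961.0 / 14.4 = 66.74 mg/L
k = ln2 / t½ = 0.693147 / 1.66 = 0.4176 h⁻¹
t = ln(C₀ / C) / k = ln(66.74 / 25.0) / 0.4176
  = ln(2.670) / 0.4176 = 0.9821 / 0.4176 = 2.352 h

2.4 h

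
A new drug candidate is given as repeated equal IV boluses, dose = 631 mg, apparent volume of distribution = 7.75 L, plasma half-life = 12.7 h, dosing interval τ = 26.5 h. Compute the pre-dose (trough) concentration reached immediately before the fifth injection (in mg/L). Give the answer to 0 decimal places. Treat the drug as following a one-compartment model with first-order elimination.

25 mg/L

C₀ per dose = Dose / Vd = 631 / 7.75 = 81.42 mg/L
k = ln2 / t½ = 0.693147 / 12.7 = 0.05458 h⁻¹
Fraction remaining after one interval: r = e^(−kτ) = e^(−0.05458 × 26.5) = 0.2354
Before dose 5, 4 doses have been given (aged 1τ, 2τ, 3τ, 4τ).
C_trough = C₀ × (r + r² + … + r^4) = C₀ × r(1−r^4)/(1−r)
        = 81.42 × 0.2354 × (1 − 0.003071) / (1 − 0.2354) = 24.99 mg/L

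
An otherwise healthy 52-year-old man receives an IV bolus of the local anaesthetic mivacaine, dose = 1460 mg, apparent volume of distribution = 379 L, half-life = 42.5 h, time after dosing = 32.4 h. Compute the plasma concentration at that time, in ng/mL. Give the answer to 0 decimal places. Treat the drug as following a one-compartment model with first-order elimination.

2271 ng/mL

C₀ = Dose / Vd = 1460 / 379 = 3.852 mg/L
k = ln2 / t½ = 0.693147 / 42.5 = 0.01631 h⁻¹
C = C₀ · e^(−k·t) = 3.852 × e^(−0.01631 × 32.4)
  = 3.852 × 0.5895 = 2.271 mg/L
Convert: 2.271 mg/L × 1000 = 2271 ng/mL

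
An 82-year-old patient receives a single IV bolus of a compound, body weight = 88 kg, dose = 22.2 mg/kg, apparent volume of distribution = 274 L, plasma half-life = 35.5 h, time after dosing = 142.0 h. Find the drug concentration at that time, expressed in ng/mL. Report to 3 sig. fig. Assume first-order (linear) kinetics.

446 ng/mL

Total dose = 22.2 × 88 = 1954 mg
C₀ = Dose / Vd = 1954 / 274 = 7.131 mg/L
k = ln2 / t½ = 0.693147 / 35.5 = 0.01953 h⁻¹
t / t½ = 142.0 / 35.5 = 4 half-lives
C = C₀ × (1/2)^4 = 7.131 × 0.06250 = 0.4457 mg/L
Convert: 0.4457 mg/L × 1000 = 445.7 ng/mL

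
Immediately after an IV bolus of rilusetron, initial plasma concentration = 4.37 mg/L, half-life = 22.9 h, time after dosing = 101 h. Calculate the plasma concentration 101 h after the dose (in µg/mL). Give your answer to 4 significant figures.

k = ln2 / t½ = 0.693147 / 22.9 = 0.03027 h⁻¹
C = C₀ · e^(−k·t) = 4.370 × e^(−0.03027 × 101)
  = 4.370 × 0.04702 = 0.2055 mg/L
(0.2055 mg/L = 0.2055 µg/mL)

0.2055 µg/mL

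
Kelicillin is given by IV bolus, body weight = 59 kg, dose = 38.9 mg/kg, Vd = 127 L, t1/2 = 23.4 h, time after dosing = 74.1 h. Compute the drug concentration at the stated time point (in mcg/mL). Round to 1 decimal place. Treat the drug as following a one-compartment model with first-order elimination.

2.0 mcg/mL

Total dose = 38.9 × 59 = 2295 mg
C₀ = Dose / Vd = 2295 / 127 = 18.07 mg/L
k = ln2 / t½ = 0.693147 / 23.4 = 0.02962 h⁻¹
C = C₀ · e^(−k·t) = 18.07 × e^(−0.02962 × 74.1)
  = 18.07 × 0.1114 = 2.013 mg/L
(2.013 mg/L = 2.013 mcg/mL)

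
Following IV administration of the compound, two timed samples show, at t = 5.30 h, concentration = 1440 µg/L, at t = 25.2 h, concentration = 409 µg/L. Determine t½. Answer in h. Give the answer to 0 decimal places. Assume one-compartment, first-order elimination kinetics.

11 h

k = ln(C₁/C₂) / (t₂ − t₁) = ln(1440/409) / (25.2 − 5.30)
  = 1.259 / 19.90 = 0.06327 h⁻¹
t½ = ln2 / k = 0.693147 / 0.06327 = 10.96 h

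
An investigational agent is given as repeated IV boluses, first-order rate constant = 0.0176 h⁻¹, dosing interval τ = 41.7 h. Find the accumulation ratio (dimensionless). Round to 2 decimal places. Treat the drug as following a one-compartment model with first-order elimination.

1.92

e^(−kτ) = e^(−0.01760 × 41.7) = 0.4800
Accumulation ratio R = 1 / (1 − e^(−kτ)) = 1 / (1 − 0.4800) = 1.923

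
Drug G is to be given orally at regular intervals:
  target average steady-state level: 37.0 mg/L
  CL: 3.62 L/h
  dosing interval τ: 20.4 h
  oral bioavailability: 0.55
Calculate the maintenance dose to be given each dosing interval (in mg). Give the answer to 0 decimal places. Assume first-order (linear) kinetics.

4968 mg

At steady state, F × (Dose/τ) = Css × CL.
Dose = Css × CL × τ / F = 37.0 × 3.620 × 20.4 / 0.55 = 4968 mg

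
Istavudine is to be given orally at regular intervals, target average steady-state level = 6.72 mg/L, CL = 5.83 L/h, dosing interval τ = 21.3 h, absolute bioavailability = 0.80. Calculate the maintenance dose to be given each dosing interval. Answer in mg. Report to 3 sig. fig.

1040 mg

At steady state, F × (Dose/τ) = Css × CL.
Dose = Css × CL × τ / F = 6.72 × 5.830 × 21.3 / 0.80 = 1043 mg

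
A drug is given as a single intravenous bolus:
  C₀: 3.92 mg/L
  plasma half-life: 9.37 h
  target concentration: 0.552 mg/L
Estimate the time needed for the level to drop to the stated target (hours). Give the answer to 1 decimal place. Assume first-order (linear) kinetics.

26.5 h

k = ln2 / t½ = 0.693147 / 9.37 = 0.07398 h⁻¹
t = ln(C₀ / C) / k = ln(3.920 / 0.552) / 0.07398
  = ln(7.101) / 0.07398 = 1.960 / 0.07398 = 26.49 h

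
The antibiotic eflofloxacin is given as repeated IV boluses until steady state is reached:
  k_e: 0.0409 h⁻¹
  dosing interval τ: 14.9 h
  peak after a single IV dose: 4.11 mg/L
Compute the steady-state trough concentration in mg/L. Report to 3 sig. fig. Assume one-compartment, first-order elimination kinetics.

e^(−kτ) = e^(−0.04090 × 14.9) = 0.5437
Accumulation ratio R = 1 / (1 − e^(−kτ)) = 1 / (1 − 0.5437) = 2.192
Steady-state trough = C₀ × R × e^(−kτ) = 4.11 × 2.192 × 0.5437 = 4.898 mg/L

4.90 mg/L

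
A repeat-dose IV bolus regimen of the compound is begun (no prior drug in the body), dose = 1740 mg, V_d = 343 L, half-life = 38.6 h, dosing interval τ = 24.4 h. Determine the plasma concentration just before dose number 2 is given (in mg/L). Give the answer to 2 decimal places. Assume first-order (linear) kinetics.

C₀ per dose = Dose / Vd = 1740 / 343 = 5.073 mg/L
k = ln2 / t½ = 0.693147 / 38.6 = 0.01796 h⁻¹
Fraction remaining after one interval: r = e^(−kτ) = e^(−0.01796 × 24.4) = 0.6452
Before dose 2, 1 dose has been given (aged 1τ).
C_trough = C₀ × r = 5.073 × 0.6452 = 3.273 mg/L

3.27 mg/L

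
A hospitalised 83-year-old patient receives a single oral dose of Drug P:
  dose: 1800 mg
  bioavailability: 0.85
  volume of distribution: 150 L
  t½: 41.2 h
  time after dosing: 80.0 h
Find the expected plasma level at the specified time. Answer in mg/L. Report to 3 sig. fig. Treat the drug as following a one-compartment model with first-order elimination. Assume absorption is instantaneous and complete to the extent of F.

2.66 mg/L

Amount reaching circulation = F × Dose = 0.85 × 1800 = 1530 mg
C₀ = F·Dose / Vd = 1530 / 150 = 10.20 mg/L
k = ln2 / t½ = 0.693147 / 41.2 = 0.01682 h⁻¹
C = C₀ · e^(−k·t) = 10.20 × e^(−0.01682 × 80.0)
  = 10.20 × 0.2604 = 2.656 mg/L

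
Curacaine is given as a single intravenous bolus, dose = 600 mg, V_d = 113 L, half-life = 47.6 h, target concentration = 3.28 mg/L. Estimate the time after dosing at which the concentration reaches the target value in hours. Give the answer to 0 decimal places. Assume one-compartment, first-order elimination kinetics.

33 h

C₀ = Dose / Vd = 600.0 / 113 = 5.310 mg/L
k = ln2 / t½ = 0.693147 / 47.6 = 0.01456 h⁻¹
t = ln(C₀ / C) / k = ln(5.310 / 3.28) / 0.01456
  = ln(1.619) / 0.01456 = 0.4818 / 0.01456 = 33.09 h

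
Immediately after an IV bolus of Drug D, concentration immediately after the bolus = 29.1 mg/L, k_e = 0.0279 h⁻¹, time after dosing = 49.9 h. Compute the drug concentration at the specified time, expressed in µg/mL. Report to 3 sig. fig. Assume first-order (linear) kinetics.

7.23 µg/mL

C = C₀ · e^(−k·t) = 29.10 × e^(−0.02790 × 49.9)
  = 29.10 × 0.2485 = 7.231 mg/L
(7.231 mg/L = 7.231 µg/mL)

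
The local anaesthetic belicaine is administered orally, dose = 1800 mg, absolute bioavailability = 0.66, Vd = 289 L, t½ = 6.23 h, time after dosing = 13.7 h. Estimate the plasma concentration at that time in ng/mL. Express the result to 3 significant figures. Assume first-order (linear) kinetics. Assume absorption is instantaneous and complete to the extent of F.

895 ng/mL

Amount reaching circulation = F × Dose = 0.66 × 1800 = 1188 mg
C₀ = F·Dose / Vd = 1188 / 289 = 4.111 mg/L
k = ln2 / t½ = 0.693147 / 6.23 = 0.1113 h⁻¹
C = C₀ · e^(−k·t) = 4.111 × e^(−0.1113 × 13.7)
  = 4.111 × 0.2177 = 0.8950 mg/L
Convert: 0.8950 mg/L × 1000 = 895.0 ng/mL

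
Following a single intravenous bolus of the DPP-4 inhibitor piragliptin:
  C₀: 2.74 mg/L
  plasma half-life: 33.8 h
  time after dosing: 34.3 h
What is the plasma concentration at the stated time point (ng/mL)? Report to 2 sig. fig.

k = ln2 / t½ = 0.693147 / 33.8 = 0.02051 h⁻¹
C = C₀ · e^(−k·t) = 2.740 × e^(−0.02051 × 34.3)
  = 2.740 × 0.4949 = 1.356 mg/L
Convert: 1.356 mg/L × 1000 = 1356 ng/mL

1400 ng/mL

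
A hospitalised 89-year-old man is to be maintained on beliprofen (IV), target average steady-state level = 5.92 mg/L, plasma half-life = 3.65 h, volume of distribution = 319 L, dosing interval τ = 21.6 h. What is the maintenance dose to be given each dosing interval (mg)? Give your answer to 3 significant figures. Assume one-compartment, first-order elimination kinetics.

k = ln2 / t½ = 0.693147 / 3.65 = 0.1899 h⁻¹
CL = k × Vd = 0.1899 × 319 = 60.58 L/h
At steady state, Dose/τ = Css × CL.
Dose = Css × CL × τ = 5.92 × 60.58 × 21.6 = 7746 mg

7750 mg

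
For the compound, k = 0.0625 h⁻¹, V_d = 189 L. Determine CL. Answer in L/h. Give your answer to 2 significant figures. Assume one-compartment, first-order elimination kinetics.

12 L/h

CL = k × Vd = 0.0625 × 189 = 11.81 L/h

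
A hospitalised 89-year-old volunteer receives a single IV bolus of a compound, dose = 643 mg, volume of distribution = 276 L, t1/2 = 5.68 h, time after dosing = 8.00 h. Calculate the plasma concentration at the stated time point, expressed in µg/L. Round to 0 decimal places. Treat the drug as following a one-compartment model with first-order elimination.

C₀ = Dose / Vd = 643.0 / 276 = 2.330 mg/L
k = ln2 / t½ = 0.693147 / 5.68 = 0.1220 h⁻¹
C = C₀ · e^(−k·t) = 2.330 × e^(−0.1220 × 8.00)
  = 2.330 × 0.3768 = 0.8779 mg/L
Convert: 0.8779 mg/L × 1000 = 877.9 µg/L

878 µg/L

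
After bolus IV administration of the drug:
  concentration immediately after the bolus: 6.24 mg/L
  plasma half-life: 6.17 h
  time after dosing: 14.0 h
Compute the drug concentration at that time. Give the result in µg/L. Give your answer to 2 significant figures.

k = ln2 / t½ = 0.693147 / 6.17 = 0.1123 h⁻¹
C = C₀ · e^(−k·t) = 6.240 × e^(−0.1123 × 14.0)
  = 6.240 × 0.2076 = 1.295 mg/L
Convert: 1.295 mg/L × 1000 = 1295 µg/L

1300 µg/L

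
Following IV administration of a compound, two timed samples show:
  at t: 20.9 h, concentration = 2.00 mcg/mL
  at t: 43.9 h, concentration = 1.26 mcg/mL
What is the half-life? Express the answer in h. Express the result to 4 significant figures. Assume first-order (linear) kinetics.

34.50 h

k = ln(C₁/C₂) / (t₂ − t₁) = ln(2.00/1.26) / (43.9 − 20.9)
  = 0.4620 / 23.00 = 0.02009 h⁻¹
t½ = ln2 / k = 0.693147 / 0.02009 = 34.50 h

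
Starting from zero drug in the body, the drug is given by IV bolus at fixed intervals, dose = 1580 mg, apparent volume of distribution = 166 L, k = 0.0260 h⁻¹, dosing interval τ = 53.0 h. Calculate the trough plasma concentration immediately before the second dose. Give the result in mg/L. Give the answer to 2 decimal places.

C₀ per dose = Dose / Vd = 1580 / 166 = 9.518 mg/L
Fraction remaining after one interval: r = e^(−kτ) = e^(−0.02600 × 53.0) = 0.2521
Before dose 2, 1 dose has been given (aged 1τ).
C_trough = C₀ × r = 9.518 × 0.2521 = 2.399 mg/L

2.40 mg/L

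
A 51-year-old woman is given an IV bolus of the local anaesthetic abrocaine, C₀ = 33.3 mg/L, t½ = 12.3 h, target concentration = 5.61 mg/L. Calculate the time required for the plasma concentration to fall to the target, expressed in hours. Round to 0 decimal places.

32 h

k = ln2 / t½ = 0.693147 / 12.3 = 0.05635 h⁻¹
t = ln(C₀ / C) / k = ln(33.30 / 5.61) / 0.05635
  = ln(5.936) / 0.05635 = 1.781 / 0.05635 = 31.61 h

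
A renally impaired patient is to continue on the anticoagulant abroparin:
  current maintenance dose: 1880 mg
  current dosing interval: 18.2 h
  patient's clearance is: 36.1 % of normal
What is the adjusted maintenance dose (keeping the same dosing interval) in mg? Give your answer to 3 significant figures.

To keep the same average steady-state level, dosing rate must scale with clearance.
CL ratio = 36.1 / 100 = 0.3610
New dose (same interval) = 1880 × 0.3610 = 678.7 mg

679 mg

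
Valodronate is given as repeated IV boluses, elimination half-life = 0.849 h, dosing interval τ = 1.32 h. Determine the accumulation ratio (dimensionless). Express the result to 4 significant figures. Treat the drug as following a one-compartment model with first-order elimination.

1.516

k = ln2 / t½ = 0.693147 / 0.849 = 0.8164 h⁻¹
e^(−kτ) = e^(−0.8164 × 1.32) = 0.3404
Accumulation ratio R = 1 / (1 − e^(−kτ)) = 1 / (1 − 0.3404) = 1.516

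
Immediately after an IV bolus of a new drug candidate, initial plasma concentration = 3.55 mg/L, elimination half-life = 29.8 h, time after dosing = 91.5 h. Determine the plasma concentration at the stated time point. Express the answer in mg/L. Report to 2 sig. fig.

k = ln2 / t½ = 0.693147 / 29.8 = 0.02326 h⁻¹
C = C₀ · e^(−k·t) = 3.550 × e^(−0.02326 × 91.5)
  = 3.550 × 0.1190 = 0.4225 mg/L

0.42 mg/L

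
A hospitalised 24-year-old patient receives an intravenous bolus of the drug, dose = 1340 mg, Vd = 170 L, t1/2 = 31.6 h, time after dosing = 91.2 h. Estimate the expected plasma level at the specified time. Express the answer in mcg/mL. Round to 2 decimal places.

1.07 mcg/mL

C₀ = Dose / Vd = 1340 / 170 = 7.882 mg/L
k = ln2 / t½ = 0.693147 / 31.6 = 0.02194 h⁻¹
C = C₀ · e^(−k·t) = 7.882 × e^(−0.02194 × 91.2)
  = 7.882 × 0.1352 = 1.066 mg/L
(1.066 mg/L = 1.066 mcg/mL)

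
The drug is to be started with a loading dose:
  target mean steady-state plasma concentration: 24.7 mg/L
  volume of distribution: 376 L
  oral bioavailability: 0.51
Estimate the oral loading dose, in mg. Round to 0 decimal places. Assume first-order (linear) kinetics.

18210 mg

LD = Css × Vd / F = 24.7 × 376 / 0.51 = 18210 mg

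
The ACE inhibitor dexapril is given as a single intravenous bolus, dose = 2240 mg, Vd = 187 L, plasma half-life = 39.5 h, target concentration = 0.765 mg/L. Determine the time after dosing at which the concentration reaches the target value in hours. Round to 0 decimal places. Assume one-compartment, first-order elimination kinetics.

C₀ = Dose / Vd = 2240 / 187 = 11.98 mg/L
k = ln2 / t½ = 0.693147 / 39.5 = 0.01755 h⁻¹
t = ln(C₀ / C) / k = ln(11.98 / 0.765) / 0.01755
  = ln(15.66) / 0.01755 = 2.751 / 0.01755 = 156.8 h

157 h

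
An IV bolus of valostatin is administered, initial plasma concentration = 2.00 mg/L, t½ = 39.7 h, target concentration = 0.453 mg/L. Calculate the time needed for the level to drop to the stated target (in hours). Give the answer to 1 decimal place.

k = ln2 / t½ = 0.693147 / 39.7 = 0.01746 h⁻¹
t = ln(C₀ / C) / k = ln(2.000 / 0.453) / 0.01746
  = ln(4.415) / 0.01746 = 1.485 / 0.01746 = 85.05 h

85.1 h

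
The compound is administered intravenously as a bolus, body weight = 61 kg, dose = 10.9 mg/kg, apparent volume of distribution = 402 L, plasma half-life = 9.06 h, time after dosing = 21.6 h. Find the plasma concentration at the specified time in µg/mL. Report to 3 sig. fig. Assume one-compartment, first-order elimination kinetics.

Total dose = 10.9 × 61 = 664.9 mg
C₀ = Dose / Vd = 664.9 / 402 = 1.654 mg/L
k = ln2 / t½ = 0.693147 / 9.06 = 0.07651 h⁻¹
C = C₀ · e^(−k·t) = 1.654 × e^(−0.07651 × 21.6)
  = 1.654 × 0.1915 = 0.3167 mg/L
(0.3167 mg/L = 0.3167 µg/mL)

0.317 µg/mL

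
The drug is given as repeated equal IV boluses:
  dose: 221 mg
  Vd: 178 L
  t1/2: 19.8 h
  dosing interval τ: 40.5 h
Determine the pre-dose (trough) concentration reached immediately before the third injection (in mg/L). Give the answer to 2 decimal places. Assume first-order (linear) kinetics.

C₀ per dose = Dose / Vd = 221 / 178 = 1.242 mg/L
k = ln2 / t½ = 0.693147 / 19.8 = 0.03501 h⁻¹
Fraction remaining after one interval: r = e^(−kτ) = e^(−0.03501 × 40.5) = 0.2422
Before dose 3, 2 doses have been given (aged 1τ, 2τ).
C_trough = C₀ × (r + r²) = 1.242 × (0.2422 + 0.05866) = 0.3737 mg/L

0.37 mg/L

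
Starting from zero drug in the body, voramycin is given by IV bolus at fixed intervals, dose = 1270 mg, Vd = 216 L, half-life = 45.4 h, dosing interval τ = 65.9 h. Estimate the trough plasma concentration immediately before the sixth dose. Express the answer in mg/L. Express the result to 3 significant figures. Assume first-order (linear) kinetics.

3.37 mg/L

C₀ per dose = Dose / Vd = 1270 / 216 = 5.880 mg/L
k = ln2 / t½ = 0.693147 / 45.4 = 0.01527 h⁻¹
Fraction remaining after one interval: r = e^(−kτ) = e^(−0.01527 × 65.9) = 0.3656
Before dose 6, 5 doses have been given (aged 1τ, 2τ, 3τ, 4τ, 5τ).
C_trough = C₀ × (r + r² + … + r^5) = C₀ × r(1−r^5)/(1−r)
        = 5.880 × 0.3656 × (1 − 0.006532) / (1 − 0.3656) = 3.366 mg/L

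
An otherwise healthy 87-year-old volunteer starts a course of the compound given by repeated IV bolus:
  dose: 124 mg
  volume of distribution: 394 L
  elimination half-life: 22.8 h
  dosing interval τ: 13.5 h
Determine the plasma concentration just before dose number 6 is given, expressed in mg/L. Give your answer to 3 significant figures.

C₀ per dose = Dose / Vd = 124 / 394 = 0.3147 mg/L
k = ln2 / t½ = 0.693147 / 22.8 = 0.03040 h⁻¹
Fraction remaining after one interval: r = e^(−kτ) = e^(−0.03040 × 13.5) = 0.6634
Before dose 6, 5 doses have been given (aged 1τ, 2τ, 3τ, 4τ, 5τ).
C_trough = C₀ × (r + r² + … + r^5) = C₀ × r(1−r^5)/(1−r)
        = 0.3147 × 0.6634 × (1 − 0.1285) / (1 − 0.6634) = 0.5405 mg/L

0.541 mg/L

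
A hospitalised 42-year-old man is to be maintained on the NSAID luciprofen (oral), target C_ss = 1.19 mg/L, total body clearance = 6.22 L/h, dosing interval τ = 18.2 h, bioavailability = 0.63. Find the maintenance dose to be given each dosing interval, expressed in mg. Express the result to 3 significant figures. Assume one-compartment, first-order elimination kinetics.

At steady state, F × (Dose/τ) = Css × CL.
Dose = Css × CL × τ / F = 1.19 × 6.220 × 18.2 / 0.63 = 213.8 mg

214 mg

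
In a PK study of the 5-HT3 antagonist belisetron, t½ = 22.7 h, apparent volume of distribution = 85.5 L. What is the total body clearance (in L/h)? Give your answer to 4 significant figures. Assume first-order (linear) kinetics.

2.611 L/h

k = ln2 / t½ = 0.693147 / 22.7 = 0.03054 h⁻¹
CL = k × Vd = 0.03054 × 85.5 = 2.611 L/h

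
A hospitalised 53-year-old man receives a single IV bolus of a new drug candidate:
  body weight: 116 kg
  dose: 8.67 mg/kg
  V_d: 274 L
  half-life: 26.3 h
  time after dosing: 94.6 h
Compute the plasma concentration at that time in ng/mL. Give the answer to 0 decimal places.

Total dose = 8.67 × 116 = 1006 mg
C₀ = Dose / Vd = 1006 / 274 = 3.672 mg/L
k = ln2 / t½ = 0.693147 / 26.3 = 0.02636 h⁻¹
C = C₀ · e^(−k·t) = 3.672 × e^(−0.02636 × 94.6)
  = 3.672 × 0.08261 = 0.3033 mg/L
Convert: 0.3033 mg/L × 1000 = 303.3 ng/mL

303 ng/mL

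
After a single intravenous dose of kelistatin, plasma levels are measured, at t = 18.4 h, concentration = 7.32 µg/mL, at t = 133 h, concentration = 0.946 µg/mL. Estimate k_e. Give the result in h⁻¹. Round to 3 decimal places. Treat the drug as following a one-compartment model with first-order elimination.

k = ln(C₁/C₂) / (t₂ − t₁) = ln(7.32/0.946) / (133 − 18.4)
  = 2.046 / 114.6 = 0.01785 h⁻¹

0.018 h⁻¹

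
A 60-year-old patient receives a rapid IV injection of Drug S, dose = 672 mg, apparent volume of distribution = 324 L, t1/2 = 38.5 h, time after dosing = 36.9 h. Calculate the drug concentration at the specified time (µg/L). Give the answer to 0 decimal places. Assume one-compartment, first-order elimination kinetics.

1067 µg/L

C₀ = Dose / Vd = 672.0 / 324 = 2.074 mg/L
k = ln2 / t½ = 0.693147 / 38.5 = 0.01800 h⁻¹
C = C₀ · e^(−k·t) = 2.074 × e^(−0.01800 × 36.9)
  = 2.074 × 0.5147 = 1.067 mg/L
Convert: 1.067 mg/L × 1000 = 1067 µg/L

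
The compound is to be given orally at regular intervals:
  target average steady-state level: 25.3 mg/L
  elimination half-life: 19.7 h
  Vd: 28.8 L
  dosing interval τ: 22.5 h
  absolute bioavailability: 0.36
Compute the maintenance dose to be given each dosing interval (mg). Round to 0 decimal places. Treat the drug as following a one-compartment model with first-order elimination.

k = ln2 / t½ = 0.693147 / 19.7 = 0.03519 h⁻¹
CL = k × Vd = 0.03519 × 28.8 = 1.013 L/h
At steady state, F × (Dose/τ) = Css × CL.
Dose = Css × CL × τ / F = 25.3 × 1.013 × 22.5 / 0.36 = 1602 mg

1602 mg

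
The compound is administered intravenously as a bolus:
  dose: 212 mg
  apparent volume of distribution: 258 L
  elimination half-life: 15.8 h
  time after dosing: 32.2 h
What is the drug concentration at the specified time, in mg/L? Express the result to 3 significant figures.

C₀ = Dose / Vd = 212.0 / 258 = 0.8217 mg/L
k = ln2 / t½ = 0.693147 / 15.8 = 0.04387 h⁻¹
C = C₀ · e^(−k·t) = 0.8217 × e^(−0.04387 × 32.2)
  = 0.8217 × 0.2435 = 0.2001 mg/L

0.200 mg/L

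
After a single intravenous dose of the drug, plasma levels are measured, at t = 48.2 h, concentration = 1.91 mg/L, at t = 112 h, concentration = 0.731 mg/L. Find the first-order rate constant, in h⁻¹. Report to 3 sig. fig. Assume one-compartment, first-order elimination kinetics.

0.0151 h⁻¹

k = ln(C₁/C₂) / (t₂ − t₁) = ln(1.91/0.731) / (112 − 48.2)
  = 0.9604 / 63.80 = 0.01505 h⁻¹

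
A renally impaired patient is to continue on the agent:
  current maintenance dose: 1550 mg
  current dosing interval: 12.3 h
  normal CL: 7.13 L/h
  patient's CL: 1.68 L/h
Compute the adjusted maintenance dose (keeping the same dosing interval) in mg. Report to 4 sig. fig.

To keep the same average steady-state level, dosing rate must scale with clearance.
CL ratio = 1.68 / 7.13 = 0.2356
New dose (same interval) = 1550 × 0.2356 = 365.2 mg

365.2 mg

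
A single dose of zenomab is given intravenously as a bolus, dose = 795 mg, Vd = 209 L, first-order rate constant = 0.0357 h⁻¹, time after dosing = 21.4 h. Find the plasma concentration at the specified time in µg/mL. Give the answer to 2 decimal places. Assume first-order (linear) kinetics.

C₀ = Dose / Vd = 795.0 / 209 = 3.804 mg/L
C = C₀ · e^(−k·t) = 3.804 × e^(−0.03570 × 21.4)
  = 3.804 × 0.4658 = 1.772 mg/L
(1.772 mg/L = 1.772 µg/mL)

1.77 µg/mL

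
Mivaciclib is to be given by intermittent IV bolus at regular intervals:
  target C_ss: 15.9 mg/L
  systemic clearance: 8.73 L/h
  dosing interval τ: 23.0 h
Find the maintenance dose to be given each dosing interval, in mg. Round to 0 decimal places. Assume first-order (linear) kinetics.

At steady state, Dose/τ = Css × CL.
Dose = Css × CL × τ = 15.9 × 8.730 × 23.0 = 3193 mg

3193 mg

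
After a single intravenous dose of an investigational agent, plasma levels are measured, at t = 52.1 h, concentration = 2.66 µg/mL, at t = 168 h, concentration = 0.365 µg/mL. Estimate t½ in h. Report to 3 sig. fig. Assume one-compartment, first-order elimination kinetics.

40.4 h

k = ln(C₁/C₂) / (t₂ − t₁) = ln(2.66/0.365) / (168 − 52.1)
  = 1.986 / 115.9 = 0.01714 h⁻¹
t½ = ln2 / k = 0.693147 / 0.01714 = 40.44 h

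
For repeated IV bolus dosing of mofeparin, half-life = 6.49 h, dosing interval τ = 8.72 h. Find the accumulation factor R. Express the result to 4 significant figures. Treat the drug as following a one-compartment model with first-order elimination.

1.650

k = ln2 / t½ = 0.693147 / 6.49 = 0.1068 h⁻¹
e^(−kτ) = e^(−0.1068 × 8.72) = 0.3940
Accumulation ratio R = 1 / (1 − e^(−kτ)) = 1 / (1 − 0.3940) = 1.650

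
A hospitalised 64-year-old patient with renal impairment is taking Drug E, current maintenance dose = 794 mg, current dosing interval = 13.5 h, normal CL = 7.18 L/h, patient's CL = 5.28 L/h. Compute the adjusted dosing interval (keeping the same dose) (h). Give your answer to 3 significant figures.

18.4 h

To keep the same average steady-state level, dosing rate must scale with clearance.
CL ratio = 5.28 / 7.18 = 0.7354
New interval (same dose) = 13.5 / 0.7354 = 18.36 h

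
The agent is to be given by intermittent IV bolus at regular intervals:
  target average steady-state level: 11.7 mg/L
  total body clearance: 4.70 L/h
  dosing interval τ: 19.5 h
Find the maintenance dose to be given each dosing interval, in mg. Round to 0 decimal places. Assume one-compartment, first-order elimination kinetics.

1072 mg

At steady state, Dose/τ = Css × CL.
Dose = Css × CL × τ = 11.7 × 4.700 × 19.5 = 1072 mg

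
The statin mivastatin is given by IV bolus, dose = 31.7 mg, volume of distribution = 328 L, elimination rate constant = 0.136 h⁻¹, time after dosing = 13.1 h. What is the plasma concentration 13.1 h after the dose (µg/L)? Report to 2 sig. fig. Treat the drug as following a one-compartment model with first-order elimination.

C₀ = Dose / Vd = 31.70 / 328 = 0.09665 mg/L
C = C₀ · e^(−k·t) = 0.09665 × e^(−0.1360 × 13.1)
  = 0.09665 × 0.1684 = 0.01628 mg/L
Convert: 0.01628 mg/L × 1000 = 16.28 µg/L

16 µg/L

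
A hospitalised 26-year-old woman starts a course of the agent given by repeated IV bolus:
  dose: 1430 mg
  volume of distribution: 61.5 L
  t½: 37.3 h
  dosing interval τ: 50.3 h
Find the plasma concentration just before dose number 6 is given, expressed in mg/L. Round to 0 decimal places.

15 mg/L

C₀ per dose = Dose / Vd = 1430 / 61.5 = 23.25 mg/L
k = ln2 / t½ = 0.693147 / 37.3 = 0.01858 h⁻¹
Fraction remaining after one interval: r = e^(−kτ) = e^(−0.01858 × 50.3) = 0.3928
Before dose 6, 5 doses have been given (aged 1τ, 2τ, 3τ, 4τ, 5τ).
C_trough = C₀ × (r + r² + … + r^5) = C₀ × r(1−r^5)/(1−r)
        = 23.25 × 0.3928 × (1 − 0.009351) / (1 − 0.3928) = 14.90 mg/L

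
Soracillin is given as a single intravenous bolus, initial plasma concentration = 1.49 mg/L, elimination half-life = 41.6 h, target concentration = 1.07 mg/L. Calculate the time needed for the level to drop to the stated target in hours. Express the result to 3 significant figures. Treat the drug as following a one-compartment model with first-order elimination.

k = ln2 / t½ = 0.693147 / 41.6 = 0.01666 h⁻¹
t = ln(C₀ / C) / k = ln(1.490 / 1.07) / 0.01666
  = ln(1.393) / 0.01666 = 0.3315 / 0.01666 = 19.90 h

19.9 h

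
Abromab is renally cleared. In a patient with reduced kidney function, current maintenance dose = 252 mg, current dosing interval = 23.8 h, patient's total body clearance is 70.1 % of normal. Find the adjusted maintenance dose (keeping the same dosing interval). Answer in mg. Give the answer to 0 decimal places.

To keep the same average steady-state level, dosing rate must scale with clearance.
CL ratio = 70.1 / 100 = 0.7010
New dose (same interval) = 252 × 0.7010 = 176.7 mg

177 mg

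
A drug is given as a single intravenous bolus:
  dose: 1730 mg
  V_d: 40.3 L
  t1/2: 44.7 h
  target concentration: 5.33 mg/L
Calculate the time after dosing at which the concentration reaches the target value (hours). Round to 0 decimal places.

135 h

C₀ = Dose / Vd = 1730 / 40.3 = 42.93 mg/L
k = ln2 / t½ = 0.693147 / 44.7 = 0.01551 h⁻¹
t = ln(C₀ / C) / k = ln(42.93 / 5.33) / 0.01551
  = ln(8.054) / 0.01551 = 2.086 / 0.01551 = 134.5 h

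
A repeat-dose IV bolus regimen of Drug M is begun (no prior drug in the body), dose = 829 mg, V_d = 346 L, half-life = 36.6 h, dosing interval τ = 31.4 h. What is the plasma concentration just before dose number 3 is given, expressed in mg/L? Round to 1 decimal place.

C₀ per dose = Dose / Vd = 829 / 346 = 2.396 mg/L
k = ln2 / t½ = 0.693147 / 36.6 = 0.01894 h⁻¹
Fraction remaining after one interval: r = e^(−kτ) = e^(−0.01894 × 31.4) = 0.5517
Before dose 3, 2 doses have been given (aged 1τ, 2τ).
C_trough = C₀ × (r + r²) = 2.396 × (0.5517 + 0.3044) = 2.051 mg/L

2.1 mg/L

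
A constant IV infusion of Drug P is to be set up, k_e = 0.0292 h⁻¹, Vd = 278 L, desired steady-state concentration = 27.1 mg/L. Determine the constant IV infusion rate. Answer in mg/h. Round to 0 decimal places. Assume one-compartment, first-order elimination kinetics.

CL = k × Vd = 0.02920 × 278 = 8.118 L/h
At steady state, infusion rate R₀ = Css × CL = 27.1 × 8.118 = 220.0 mg/h

220 mg/h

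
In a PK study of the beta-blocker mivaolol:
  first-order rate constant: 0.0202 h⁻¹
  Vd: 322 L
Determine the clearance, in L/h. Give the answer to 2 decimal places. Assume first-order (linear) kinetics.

CL = k × Vd = 0.0202 × 322 = 6.504 L/h

6.50 L/h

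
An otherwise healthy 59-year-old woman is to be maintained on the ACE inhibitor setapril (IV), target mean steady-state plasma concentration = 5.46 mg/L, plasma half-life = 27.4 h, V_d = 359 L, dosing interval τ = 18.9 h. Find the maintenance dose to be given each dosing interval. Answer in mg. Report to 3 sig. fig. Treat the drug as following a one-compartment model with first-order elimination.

937 mg

k = ln2 / t½ = 0.693147 / 27.4 = 0.02530 h⁻¹
CL = k × Vd = 0.02530 × 359 = 9.083 L/h
At steady state, Dose/τ = Css × CL.
Dose = Css × CL × τ = 5.46 × 9.083 × 18.9 = 937.3 mg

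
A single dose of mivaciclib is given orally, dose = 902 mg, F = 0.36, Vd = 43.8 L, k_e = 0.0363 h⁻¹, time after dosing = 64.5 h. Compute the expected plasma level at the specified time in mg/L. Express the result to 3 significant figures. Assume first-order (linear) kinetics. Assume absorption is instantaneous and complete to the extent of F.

Amount reaching circulation = F × Dose = 0.36 × 902.0 = 324.7 mg
C₀ = F·Dose / Vd = 324.7 / 43.8 = 7.413 mg/L
C = C₀ · e^(−k·t) = 7.413 × e^(−0.03630 × 64.5)
  = 7.413 × 0.09620 = 0.7131 mg/L

0.713 mg/L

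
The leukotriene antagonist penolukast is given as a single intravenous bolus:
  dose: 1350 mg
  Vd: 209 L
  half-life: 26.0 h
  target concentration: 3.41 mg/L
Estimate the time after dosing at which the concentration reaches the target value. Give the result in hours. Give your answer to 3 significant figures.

24.0 h

C₀ = Dose / Vd = 1350 / 209 = 6.459 mg/L
k = ln2 / t½ = 0.693147 / 26.0 = 0.02666 h⁻¹
t = ln(C₀ / C) / k = ln(6.459 / 3.41) / 0.02666
  = ln(1.894) / 0.02666 = 0.6387 / 0.02666 = 23.96 h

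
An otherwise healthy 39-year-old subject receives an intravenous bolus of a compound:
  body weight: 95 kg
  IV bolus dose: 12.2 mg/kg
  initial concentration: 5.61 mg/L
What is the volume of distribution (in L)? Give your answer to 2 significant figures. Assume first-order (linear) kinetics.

Dose = 12.2 × 95 = 1159 mg
Vd = Dose / C₀ = 1159 / 5.61 = 206.6 L

210 L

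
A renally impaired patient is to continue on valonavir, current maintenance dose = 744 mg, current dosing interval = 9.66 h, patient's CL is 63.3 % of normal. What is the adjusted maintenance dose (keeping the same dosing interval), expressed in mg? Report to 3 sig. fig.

To keep the same average steady-state level, dosing rate must scale with clearance.
CL ratio = 63.3 / 100 = 0.6330
New dose (same interval) = 744 × 0.6330 = 471.0 mg

471 mg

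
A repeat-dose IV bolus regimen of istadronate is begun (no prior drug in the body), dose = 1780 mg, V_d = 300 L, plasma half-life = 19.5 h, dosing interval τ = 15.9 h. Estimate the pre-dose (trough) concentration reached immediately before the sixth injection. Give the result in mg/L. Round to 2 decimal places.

C₀ per dose = Dose / Vd = 1780 / 300 = 5.933 mg/L
k = ln2 / t½ = 0.693147 / 19.5 = 0.03555 h⁻¹
Fraction remaining after one interval: r = e^(−kτ) = e^(−0.03555 × 15.9) = 0.5682
Before dose 6, 5 doses have been given (aged 1τ, 2τ, 3τ, 4τ, 5τ).
C_trough = C₀ × (r + r² + … + r^5) = C₀ × r(1−r^5)/(1−r)
        = 5.933 × 0.5682 × (1 − 0.05923) / (1 − 0.5682) = 7.345 mg/L

7.35 mg/L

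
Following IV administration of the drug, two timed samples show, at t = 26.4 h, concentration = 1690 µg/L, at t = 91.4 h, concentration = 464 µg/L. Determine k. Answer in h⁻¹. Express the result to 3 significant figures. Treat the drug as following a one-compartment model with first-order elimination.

k = ln(C₁/C₂) / (t₂ − t₁) = ln(1690/464) / (91.4 − 26.4)
  = 1.293 / 65.00 = 0.01989 h⁻¹

0.0199 h⁻¹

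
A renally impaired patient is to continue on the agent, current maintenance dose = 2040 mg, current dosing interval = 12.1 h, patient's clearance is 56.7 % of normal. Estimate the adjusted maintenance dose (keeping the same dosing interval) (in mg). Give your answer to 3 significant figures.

1160 mg

To keep the same average steady-state level, dosing rate must scale with clearance.
CL ratio = 56.7 / 100 = 0.5670
New dose (same interval) = 2040 × 0.5670 = 1157 mg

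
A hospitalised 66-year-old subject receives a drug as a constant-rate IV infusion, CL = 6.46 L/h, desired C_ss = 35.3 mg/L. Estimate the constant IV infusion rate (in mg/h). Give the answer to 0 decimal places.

At steady state, infusion rate R₀ = Css × CL = 35.3 × 6.460 = 228.0 mg/h

228 mg/h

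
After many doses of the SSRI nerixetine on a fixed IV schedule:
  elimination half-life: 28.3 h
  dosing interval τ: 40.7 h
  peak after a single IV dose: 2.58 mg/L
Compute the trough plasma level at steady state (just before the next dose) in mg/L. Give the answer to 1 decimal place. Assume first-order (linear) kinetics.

1.5 mg/L

k = ln2 / t½ = 0.693147 / 28.3 = 0.02449 h⁻¹
e^(−kτ) = e^(−0.02449 × 40.7) = 0.3691
Accumulation ratio R = 1 / (1 − e^(−kτ)) = 1 / (1 − 0.3691) = 1.585
Steady-state trough = C₀ × R × e^(−kτ) = 2.58 × 1.585 × 0.3691 = 1.509 mg/L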